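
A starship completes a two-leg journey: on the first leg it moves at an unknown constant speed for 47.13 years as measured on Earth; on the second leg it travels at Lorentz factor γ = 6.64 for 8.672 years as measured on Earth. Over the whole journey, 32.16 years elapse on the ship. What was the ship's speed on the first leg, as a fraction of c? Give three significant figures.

Leg 1: speed unknown; τ_1 = 47.13/γ_1.
Leg 2: γ = 6.64; τ_2 = 8.672/6.640 = 1.306 years.
Total proper time: τ_1 + 1.306 = 32.16, so τ_1 = 32.16 − 1.306 = 30.85 years.
γ_1 = 47.13/30.85 = 1.528; β = √(1 − 1/γ²) = √0.5714.

β = 0.756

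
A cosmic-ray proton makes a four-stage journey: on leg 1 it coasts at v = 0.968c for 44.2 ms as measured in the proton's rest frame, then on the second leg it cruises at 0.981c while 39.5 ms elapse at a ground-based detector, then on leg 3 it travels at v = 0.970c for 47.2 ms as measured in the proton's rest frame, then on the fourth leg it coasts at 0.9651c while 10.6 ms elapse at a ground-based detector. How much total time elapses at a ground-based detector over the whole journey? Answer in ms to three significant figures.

Δt = 420 ms

Leg 1: γ = 1/√(1 − 0.968²) = 1/√0.06298 = 3.985; Δt_1 = 3.985 × 44.2 = 176.1 ms.
Leg 2: 39.5 ms is already measured at a ground-based detector.
Leg 3: γ = 1/√(1 − 0.970²) = 1/√0.05910 = 4.113; Δt_3 = 4.113 × 47.2 = 194.2 ms.
Leg 4: 10.6 ms is already measured at a ground-based detector.
Total: 176.1 + 39.50 + 194.2 + 10.60 ms.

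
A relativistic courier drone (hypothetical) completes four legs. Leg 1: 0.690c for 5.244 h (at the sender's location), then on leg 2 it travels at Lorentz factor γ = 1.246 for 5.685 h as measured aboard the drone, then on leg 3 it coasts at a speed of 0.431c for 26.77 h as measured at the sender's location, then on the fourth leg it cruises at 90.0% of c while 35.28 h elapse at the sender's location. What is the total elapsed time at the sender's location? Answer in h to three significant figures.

Δt = 74.4 h

Leg 1: 5.244 h is already measured at the sender's location.
Leg 2: γ = 1.246; Δt_2 = 1.246 × 5.685 = 7.084 h.
Leg 3: 26.77 h is already measured at the sender's location.
Leg 4: 35.28 h is already measured at the sender's location.
Total: 5.244 + 7.084 + 26.77 + 35.28 h.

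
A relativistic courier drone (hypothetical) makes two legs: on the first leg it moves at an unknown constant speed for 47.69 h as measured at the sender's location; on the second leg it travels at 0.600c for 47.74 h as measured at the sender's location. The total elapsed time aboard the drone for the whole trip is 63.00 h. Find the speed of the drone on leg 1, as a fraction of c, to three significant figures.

β = 0.854

Leg 1: speed unknown; τ_1 = 47.69/γ_1.
Leg 2: γ = 1/√(1 − 0.600²) = 5/4 = 1.250; τ_2 = 47.74/1.250 = 38.19 h.
Total proper time: τ_1 + 38.19 = 63.00, so τ_1 = 63.00 − 38.19 = 24.81 h.
γ_1 = 47.69/24.81 = 1.922; β = √(1 − 1/γ²) = √0.7294.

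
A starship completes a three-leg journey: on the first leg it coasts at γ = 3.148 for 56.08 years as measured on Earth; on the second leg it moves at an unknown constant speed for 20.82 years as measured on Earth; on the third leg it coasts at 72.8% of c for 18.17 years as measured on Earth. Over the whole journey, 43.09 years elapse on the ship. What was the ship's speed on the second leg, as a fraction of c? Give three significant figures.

β = 0.788

Leg 1: γ = 3.148; τ_1 = 56.08/3.148 = 17.81 years.
Leg 2: speed unknown; τ_2 = 20.82/γ_2.
Leg 3: β = 0.728; γ = 1/√(1 − 0.728²) = 1/√0.4700 = 1.459; τ_3 = 18.17/1.459 = 12.46 years.
Total proper time: 17.81 + τ_2 + 12.46 = 43.09, so τ_2 = 43.09 − 30.27 = 12.82 years.
γ_2 = 20.82/12.82 = 1.624; β = √(1 − 1/γ²) = √0.6209.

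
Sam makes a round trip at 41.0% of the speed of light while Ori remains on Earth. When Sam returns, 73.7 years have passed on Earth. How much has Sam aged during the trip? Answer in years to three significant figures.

β = 0.410; γ = 1/√(1 − 0.410²) = 1/√0.8319 = 1.096
Sam's clock measures proper time along the trip: τ = Δt/γ = 73.7/1.096 years.

τ = 67.2 years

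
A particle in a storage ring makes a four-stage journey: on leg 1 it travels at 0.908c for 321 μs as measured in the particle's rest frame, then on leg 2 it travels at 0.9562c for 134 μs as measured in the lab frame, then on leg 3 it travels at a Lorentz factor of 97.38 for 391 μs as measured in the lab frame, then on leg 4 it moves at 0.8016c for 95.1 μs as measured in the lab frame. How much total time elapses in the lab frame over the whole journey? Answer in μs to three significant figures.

Leg 1: γ = 1/√(1 − 0.908²) = 1/√0.1755 = 2.387; Δt_1 = 2.387 × 321 = 766.2 μs.
Leg 2: 134 μs is already measured in the lab frame.
Leg 3: 391 μs is already measured in the lab frame.
Leg 4: 95.1 μs is already measured in the lab frame.
Total: 766.2 + 134.0 + 391.0 + 95.10 μs.

Δt = 1390 μs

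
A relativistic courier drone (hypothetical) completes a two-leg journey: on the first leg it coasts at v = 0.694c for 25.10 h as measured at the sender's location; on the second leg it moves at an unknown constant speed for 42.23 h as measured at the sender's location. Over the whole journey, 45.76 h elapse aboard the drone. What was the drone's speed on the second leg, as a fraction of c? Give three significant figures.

Leg 1: γ = 1/√(1 − 0.694²) = 1/√0.5184 = 1.389; τ_1 = 25.10/1.389 = 18.07 h.
Leg 2: speed unknown; τ_2 = 42.23/γ_2.
Total proper time: 18.07 + τ_2 = 45.76, so τ_2 = 45.76 − 18.07 = 27.69 h.
γ_2 = 42.23/27.69 = 1.525; β = √(1 − 1/γ²) = √0.5701.

β = 0.755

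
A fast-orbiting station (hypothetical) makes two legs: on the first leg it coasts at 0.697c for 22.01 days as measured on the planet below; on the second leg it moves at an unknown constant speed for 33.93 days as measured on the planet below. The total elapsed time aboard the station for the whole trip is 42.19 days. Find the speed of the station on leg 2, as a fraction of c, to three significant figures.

β = 0.628

Leg 1: γ = 1/√(1 − 0.697²) = 1/√0.5142 = 1.395; τ_1 = 22.01/1.395 = 15.78 days.
Leg 2: speed unknown; τ_2 = 33.93/γ_2.
Total proper time: 15.78 + τ_2 = 42.19, so τ_2 = 42.19 − 15.78 = 26.41 days.
γ_2 = 33.93/26.41 = 1.285; β = √(1 − 1/γ²) = √0.3943.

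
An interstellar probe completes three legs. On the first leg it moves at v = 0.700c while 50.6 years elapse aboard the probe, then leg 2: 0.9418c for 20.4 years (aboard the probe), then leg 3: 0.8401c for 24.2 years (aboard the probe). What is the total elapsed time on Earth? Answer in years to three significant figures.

Leg 1: γ = 1/√(1 − 0.700²) = 1/√0.5100 = 1.400; Δt_1 = 1.400 × 50.6 = 70.85 years.
Leg 2: γ = 1/√(1 − 0.9418²) = 1/√0.1130 = 2.975; Δt_2 = 2.975 × 20.4 = 60.68 years.
Leg 3: γ = 1/√(1 − 0.8401²) = 1/√0.2942 = 1.844; Δt_3 = 1.844 × 24.2 = 44.61 years.
Total: 70.85 + 60.68 + 44.61 years.

Δt = 176 years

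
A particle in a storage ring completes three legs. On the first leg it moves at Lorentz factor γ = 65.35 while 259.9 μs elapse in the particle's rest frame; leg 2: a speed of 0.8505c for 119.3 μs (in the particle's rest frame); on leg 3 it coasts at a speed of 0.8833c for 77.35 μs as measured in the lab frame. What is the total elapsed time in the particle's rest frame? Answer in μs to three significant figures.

τ = 415 μs

Leg 1: 259.9 μs is already measured in the particle's rest frame.
Leg 2: 119.3 μs is already measured in the particle's rest frame.
Leg 3: γ = 1/√(1 − 0.8833²) = 1/√0.2198 = 2.133; τ_3 = 77.35/2.133 = 36.26 μs.
Total: 259.9 + 119.3 + 36.26 μs.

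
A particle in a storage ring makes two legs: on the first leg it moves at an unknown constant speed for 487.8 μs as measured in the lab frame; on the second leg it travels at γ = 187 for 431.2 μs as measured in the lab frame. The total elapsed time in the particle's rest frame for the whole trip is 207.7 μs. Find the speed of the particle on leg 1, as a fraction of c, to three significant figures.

Leg 1: speed unknown; τ_1 = 487.8/γ_1.
Leg 2: γ = 187; τ_2 = 431.2/187.0 = 2.306 μs.
Total proper time: τ_1 + 2.306 = 207.7, so τ_1 = 207.7 − 2.306 = 205.4 μs.
γ_1 = 487.8/205.4 = 2.375; β = √(1 − 1/γ²) = √0.8227.

β = 0.907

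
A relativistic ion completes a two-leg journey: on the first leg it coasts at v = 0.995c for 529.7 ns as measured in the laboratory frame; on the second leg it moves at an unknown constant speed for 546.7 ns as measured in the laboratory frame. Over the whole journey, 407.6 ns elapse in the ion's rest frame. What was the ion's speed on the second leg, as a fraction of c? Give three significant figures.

β = 0.761

Leg 1: γ = 1/√(1 − 0.995²) = 1/√0.009975 = 10.01; τ_1 = 529.7/10.01 = 52.90 ns.
Leg 2: speed unknown; τ_2 = 546.7/γ_2.
Total proper time: 52.90 + τ_2 = 407.6, so τ_2 = 407.6 − 52.90 = 354.7 ns.
γ_2 = 546.7/354.7 = 1.541; β = √(1 − 1/γ²) = √0.5791.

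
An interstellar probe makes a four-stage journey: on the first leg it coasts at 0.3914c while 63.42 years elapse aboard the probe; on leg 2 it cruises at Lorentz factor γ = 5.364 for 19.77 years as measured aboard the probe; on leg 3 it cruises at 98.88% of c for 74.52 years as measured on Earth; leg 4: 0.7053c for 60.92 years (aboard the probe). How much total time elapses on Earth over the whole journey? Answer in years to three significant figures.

Δt = 335 years

Leg 1: γ = 1/√(1 − 0.3914²) = 1/√0.8468 = 1.087; Δt_1 = 1.087 × 63.42 = 68.92 years.
Leg 2: γ = 5.364; Δt_2 = 5.364 × 19.77 = 106.0 years.
Leg 3: 74.52 years is already measured on Earth.
Leg 4: γ = 1/√(1 − 0.7053²) = 1/√0.5026 = 1.411; Δt_4 = 1.411 × 60.92 = 85.93 years.
Total: 68.92 + 106.0 + 74.52 + 85.93 years.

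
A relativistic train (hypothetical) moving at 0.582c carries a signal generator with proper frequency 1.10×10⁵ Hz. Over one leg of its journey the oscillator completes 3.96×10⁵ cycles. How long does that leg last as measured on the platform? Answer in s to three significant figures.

γ = 1/√(1 − 0.582²) = 1/√0.6613 = 1.230
Proper time for N cycles: τ = N/f = 3.96×10⁵/(1.10×10⁵) = 3.600×10⁰ s = 3.600 s.
Lab-frame duration Δt = γτ = 1.230 × 3.600 = 4.427 s.

Δt = 4.43 s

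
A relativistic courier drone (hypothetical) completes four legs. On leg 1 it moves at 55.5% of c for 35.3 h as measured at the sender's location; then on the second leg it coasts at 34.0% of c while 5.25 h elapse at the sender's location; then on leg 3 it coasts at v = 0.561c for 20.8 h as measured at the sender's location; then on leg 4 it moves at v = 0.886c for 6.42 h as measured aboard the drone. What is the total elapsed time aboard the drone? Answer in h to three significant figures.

Leg 1: β = 0.555; γ = 1/√(1 − 0.555²) = 1/√0.6920 = 1.202; τ_1 = 35.3/1.202 = 29.36 h.
Leg 2: β = 0.340; γ = 1/√(1 − 0.340²) = 1/√0.8844 = 1.063; τ_2 = 5.25/1.063 = 4.937 h.
Leg 3: γ = 1/√(1 − 0.561²) = 1/√0.6853 = 1.208; τ_3 = 20.8/1.208 = 17.22 h.
Leg 4: 6.42 h is already measured aboard the drone.
Total: 29.36 + 4.937 + 17.22 + 6.420 h.

τ = 57.9 h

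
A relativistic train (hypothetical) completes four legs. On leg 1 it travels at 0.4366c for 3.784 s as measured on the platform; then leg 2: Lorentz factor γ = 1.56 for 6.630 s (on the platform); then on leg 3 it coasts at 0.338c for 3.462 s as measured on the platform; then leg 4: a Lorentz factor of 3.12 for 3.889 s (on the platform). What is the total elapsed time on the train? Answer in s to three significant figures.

Leg 1: γ = 1/√(1 − 0.4366²) = 1/√0.8094 = 1.112; τ_1 = 3.784/1.112 = 3.404 s.
Leg 2: γ = 1.56; τ_2 = 6.630/1.560 = 4.250 s.
Leg 3: γ = 1/√(1 − 0.338²) = 1/√0.8858 = 1.063; τ_3 = 3.462/1.063 = 3.258 s.
Leg 4: γ = 3.12; τ_4 = 3.889/3.120 = 1.246 s.
Total: 3.404 + 4.250 + 3.258 + 1.246 s.

τ = 12.2 s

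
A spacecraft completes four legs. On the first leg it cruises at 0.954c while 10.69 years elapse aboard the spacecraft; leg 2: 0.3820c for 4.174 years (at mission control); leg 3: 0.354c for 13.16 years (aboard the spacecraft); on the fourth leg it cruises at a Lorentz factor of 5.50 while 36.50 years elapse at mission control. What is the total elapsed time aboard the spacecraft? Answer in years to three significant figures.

τ = 34.3 years

Leg 1: 10.69 years is already measured aboard the spacecraft.
Leg 2: γ = 1/√(1 − 0.3820²) = 1/√0.8541 = 1.082; τ_2 = 4.174/1.082 = 3.857 years.
Leg 3: 13.16 years is already measured aboard the spacecraft.
Leg 4: γ = 5.50; τ_4 = 36.50/5.500 = 6.636 years.
Total: 10.69 + 3.857 + 13.16 + 6.636 years.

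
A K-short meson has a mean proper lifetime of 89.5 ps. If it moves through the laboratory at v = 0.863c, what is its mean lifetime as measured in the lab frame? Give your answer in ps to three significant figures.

Δt = 177 ps

γ = 1/√(1 − 0.863²) = 1/√0.2552 = 1.979
The rest-frame lifetime is the proper time; the lab measures the dilated interval Δt = γτ₀ = 1.979 × 89.5 ps.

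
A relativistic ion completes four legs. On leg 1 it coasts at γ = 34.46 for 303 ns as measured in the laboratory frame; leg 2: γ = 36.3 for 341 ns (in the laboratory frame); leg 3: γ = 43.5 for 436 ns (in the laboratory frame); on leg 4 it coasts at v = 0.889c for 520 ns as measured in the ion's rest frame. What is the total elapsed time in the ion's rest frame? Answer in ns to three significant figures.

Leg 1: γ = 34.46; τ_1 = 303/34.46 = 8.793 ns.
Leg 2: γ = 36.3; τ_2 = 341/36.30 = 9.394 ns.
Leg 3: γ = 43.5; τ_3 = 436/43.50 = 10.02 ns.
Leg 4: 520 ns is already measured in the ion's rest frame.
Total: 8.793 + 9.394 + 10.02 + 520.0 ns.

τ = 548 ns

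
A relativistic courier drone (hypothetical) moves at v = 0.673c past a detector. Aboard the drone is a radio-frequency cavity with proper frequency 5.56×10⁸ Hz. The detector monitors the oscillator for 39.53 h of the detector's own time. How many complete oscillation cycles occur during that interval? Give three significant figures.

γ = 1/√(1 − 0.673²) = 1/√0.5471 = 1.352
During 39.53 h of lab time, the oscillator's proper time advances by τ = Δt/γ = 39.53/1.352 = 29.24 h = 1.053×10⁵ s.
N = f × τ = 5.56×10⁸ × 1.053×10⁵ = 5.852×10¹³.

N = 5.85×10¹³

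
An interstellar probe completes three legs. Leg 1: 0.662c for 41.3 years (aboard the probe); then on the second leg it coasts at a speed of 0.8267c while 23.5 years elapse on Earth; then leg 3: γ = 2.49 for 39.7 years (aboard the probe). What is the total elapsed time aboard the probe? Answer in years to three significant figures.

Leg 1: 41.3 years is already measured aboard the probe.
Leg 2: γ = 1/√(1 − 0.8267²) = 1/√0.3166 = 1.777; τ_2 = 23.5/1.777 = 13.22 years.
Leg 3: 39.7 years is already measured aboard the probe.
Total: 41.30 + 13.22 + 39.70 years.

τ = 94.2 years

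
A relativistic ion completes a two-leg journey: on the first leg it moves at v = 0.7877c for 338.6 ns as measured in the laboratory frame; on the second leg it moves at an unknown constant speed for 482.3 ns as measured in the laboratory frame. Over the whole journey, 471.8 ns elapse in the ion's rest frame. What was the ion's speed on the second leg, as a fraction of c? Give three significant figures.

Leg 1: γ = 1/√(1 − 0.7877²) = 1/√0.3795 = 1.623; τ_1 = 338.6/1.623 = 208.6 ns.
Leg 2: speed unknown; τ_2 = 482.3/γ_2.
Total proper time: 208.6 + τ_2 = 471.8, so τ_2 = 471.8 − 208.6 = 263.2 ns.
γ_2 = 482.3/263.2 = 1.832; β = √(1 − 1/γ²) = √0.7022.

β = 0.838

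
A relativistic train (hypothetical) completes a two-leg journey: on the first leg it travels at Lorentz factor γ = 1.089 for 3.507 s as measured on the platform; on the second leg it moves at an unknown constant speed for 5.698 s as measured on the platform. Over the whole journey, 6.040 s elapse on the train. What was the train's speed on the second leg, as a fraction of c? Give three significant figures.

Leg 1: γ = 1.089; τ_1 = 3.507/1.089 = 3.220 s.
Leg 2: speed unknown; τ_2 = 5.698/γ_2.
Total proper time: 3.220 + τ_2 = 6.040, so τ_2 = 6.040 − 3.220 = 2.820 s.
γ_2 = 5.698/2.820 = 2.021; β = √(1 − 1/γ²) = √0.7551.

β = 0.869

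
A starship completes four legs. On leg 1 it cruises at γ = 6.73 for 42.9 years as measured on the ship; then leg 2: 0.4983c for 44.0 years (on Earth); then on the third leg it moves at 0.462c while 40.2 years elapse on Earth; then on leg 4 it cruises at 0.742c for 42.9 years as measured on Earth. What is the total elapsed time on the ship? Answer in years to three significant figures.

τ = 145 years

Leg 1: 42.9 years is already measured on the ship.
Leg 2: γ = 1/√(1 − 0.4983²) = 1/√0.7517 = 1.153; τ_2 = 44.0/1.153 = 38.15 years.
Leg 3: γ = 1/√(1 − 0.462²) = 1/√0.7866 = 1.128; τ_3 = 40.2/1.128 = 35.65 years.
Leg 4: γ = 1/√(1 − 0.742²) = 1/√0.4494 = 1.492; τ_4 = 42.9/1.492 = 28.76 years.
Total: 42.90 + 38.15 + 35.65 + 28.76 years.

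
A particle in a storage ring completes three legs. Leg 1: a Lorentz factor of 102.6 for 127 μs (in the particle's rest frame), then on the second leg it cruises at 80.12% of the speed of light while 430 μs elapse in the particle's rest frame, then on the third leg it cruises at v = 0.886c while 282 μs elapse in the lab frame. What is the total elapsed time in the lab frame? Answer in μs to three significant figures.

Δt = 1.40×10⁴ μs

Leg 1: γ = 102.6; Δt_1 = 102.6 × 127 = 1.303×10⁴ μs.
Leg 2: β = 0.8012; γ = 1/√(1 − 0.8012²) = 1/√0.3581 = 1.671; Δt_2 = 1.671 × 430 = 718.6 μs.
Leg 3: 282 μs is already measured in the lab frame.
Total: 1.303×10⁴ + 718.6 + 282.0 μs.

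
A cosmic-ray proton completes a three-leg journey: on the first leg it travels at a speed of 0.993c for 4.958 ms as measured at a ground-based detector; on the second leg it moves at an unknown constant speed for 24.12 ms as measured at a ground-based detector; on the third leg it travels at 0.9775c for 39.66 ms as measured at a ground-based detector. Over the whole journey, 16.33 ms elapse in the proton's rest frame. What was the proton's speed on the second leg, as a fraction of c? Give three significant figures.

Leg 1: γ = 1/√(1 − 0.993²) = 1/√0.01395 = 8.466; τ_1 = 4.958/8.466 = 0.5856 ms.
Leg 2: speed unknown; τ_2 = 24.12/γ_2.
Leg 3: γ = 1/√(1 − 0.9775²) = 1/√0.04449 = 4.741; τ_3 = 39.66/4.741 = 8.366 ms.
Total proper time: 0.5856 + τ_2 + 8.366 = 16.33, so τ_2 = 16.33 − 8.951 = 7.379 ms.
γ_2 = 24.12/7.379 = 3.269; β = √(1 − 1/γ²) = √0.9064.

β = 0.952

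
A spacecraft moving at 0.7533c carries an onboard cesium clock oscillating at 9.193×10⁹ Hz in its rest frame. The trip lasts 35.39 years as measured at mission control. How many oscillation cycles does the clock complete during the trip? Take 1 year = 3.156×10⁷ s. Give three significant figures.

γ = 1/√(1 − 0.7533²) = 1/√0.4325 = 1.521
The oscillator's own cycle count is N = f × τ where τ is the proper time aboard the spacecraft. τ = Δt/γ = 35.39/1.521 = 23.28 years = 7.346×10⁸ s.
N = 9.193×10⁹ × 7.346×10⁸ = 6.753×10¹⁸.

N = 6.75×10¹⁸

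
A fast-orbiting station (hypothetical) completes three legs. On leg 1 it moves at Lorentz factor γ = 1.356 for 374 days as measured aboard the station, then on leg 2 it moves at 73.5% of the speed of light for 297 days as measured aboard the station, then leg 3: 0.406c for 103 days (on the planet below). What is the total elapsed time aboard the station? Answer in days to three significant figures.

Leg 1: 374 days is already measured aboard the station.
Leg 2: 297 days is already measured aboard the station.
Leg 3: γ = 1/√(1 − 0.406²) = 1/√0.8352 = 1.094; τ_3 = 103/1.094 = 94.13 days.
Total: 374.0 + 297.0 + 94.13 days.

τ = 765 days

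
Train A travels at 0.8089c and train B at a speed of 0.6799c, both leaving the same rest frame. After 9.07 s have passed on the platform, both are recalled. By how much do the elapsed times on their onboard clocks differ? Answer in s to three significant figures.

|τ_A − τ_B| = 1.32 s

A: γ = 1/√(1 − 0.8089²) = 1/√0.3457 = 1.701; τ_A = 9.07/1.701 = 5.333 s.
B: γ = 1/√(1 − 0.6799²) = 1/√0.5377 = 1.364; τ_B = 9.07/1.364 = 6.651 s.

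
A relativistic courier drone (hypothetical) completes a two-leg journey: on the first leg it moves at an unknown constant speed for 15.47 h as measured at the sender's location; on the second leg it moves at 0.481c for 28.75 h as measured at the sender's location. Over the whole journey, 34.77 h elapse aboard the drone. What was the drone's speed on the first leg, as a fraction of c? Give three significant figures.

Leg 1: speed unknown; τ_1 = 15.47/γ_1.
Leg 2: γ = 1/√(1 − 0.481²) = 1/√0.7686 = 1.141; τ_2 = 28.75/1.141 = 25.21 h.
Total proper time: τ_1 + 25.21 = 34.77, so τ_1 = 34.77 − 25.21 = 9.564 h.
γ_1 = 15.47/9.564 = 1.617; β = √(1 − 1/γ²) = √0.6178.

β = 0.786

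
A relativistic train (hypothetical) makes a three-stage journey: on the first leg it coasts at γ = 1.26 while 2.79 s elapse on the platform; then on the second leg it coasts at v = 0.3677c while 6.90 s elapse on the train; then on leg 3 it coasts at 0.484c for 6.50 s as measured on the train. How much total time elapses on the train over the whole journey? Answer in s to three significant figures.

Leg 1: γ = 1.26; τ_1 = 2.79/1.260 = 2.214 s.
Leg 2: 6.90 s is already measured on the train.
Leg 3: 6.50 s is already measured on the train.
Total: 2.214 + 6.900 + 6.500 s.

τ = 15.6 s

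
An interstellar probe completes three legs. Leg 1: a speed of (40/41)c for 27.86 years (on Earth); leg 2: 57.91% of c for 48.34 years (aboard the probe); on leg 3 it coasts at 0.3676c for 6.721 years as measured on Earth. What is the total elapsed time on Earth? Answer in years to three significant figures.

Leg 1: 27.86 years is already measured on Earth.
Leg 2: β = 0.5791; γ = 1/√(1 − 0.5791²) = 1/√0.6646 = 1.227; Δt_2 = 1.227 × 48.34 = 59.29 years.
Leg 3: 6.721 years is already measured on Earth.
Total: 27.86 + 59.29 + 6.721 years.

Δt = 93.9 years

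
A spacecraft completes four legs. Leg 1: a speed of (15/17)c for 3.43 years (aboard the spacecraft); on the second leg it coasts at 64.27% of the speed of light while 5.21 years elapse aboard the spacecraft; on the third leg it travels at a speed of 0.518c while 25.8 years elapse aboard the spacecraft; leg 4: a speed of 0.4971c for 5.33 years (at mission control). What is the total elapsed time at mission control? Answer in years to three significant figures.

Leg 1: γ = 1/√(1 − (15/17)²) = 17/8 = 2.125; Δt_1 = 2.125 × 3.43 = 7.289 years.
Leg 2: β = 0.6427; γ = 1/√(1 − 0.6427²) = 1/√0.5869 = 1.305; Δt_2 = 1.305 × 5.21 = 6.801 years.
Leg 3: γ = 1/√(1 − 0.518²) = 1/√0.7317 = 1.169; Δt_3 = 1.169 × 25.8 = 30.16 years.
Leg 4: 5.33 years is already measured at mission control.
Total: 7.289 + 6.801 + 30.16 + 5.330 years.

Δt = 49.6 years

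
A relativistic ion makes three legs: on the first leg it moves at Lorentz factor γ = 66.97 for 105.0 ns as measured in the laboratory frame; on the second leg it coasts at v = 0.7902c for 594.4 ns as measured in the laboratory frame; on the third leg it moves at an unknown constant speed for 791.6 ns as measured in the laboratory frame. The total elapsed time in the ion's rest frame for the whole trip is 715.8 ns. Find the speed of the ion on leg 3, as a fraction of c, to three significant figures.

β = 0.897

Leg 1: γ = 66.97; τ_1 = 105.0/66.97 = 1.568 ns.
Leg 2: γ = 1/√(1 − 0.7902²) = 1/√0.3756 = 1.632; τ_2 = 594.4/1.632 = 364.3 ns.
Leg 3: speed unknown; τ_3 = 791.6/γ_3.
Total proper time: 1.568 + 364.3 + τ_3 = 715.8, so τ_3 = 715.8 − 365.8 = 350.0 ns.
γ_3 = 791.6/350.0 = 2.262; β = √(1 − 1/γ²) = √0.8046.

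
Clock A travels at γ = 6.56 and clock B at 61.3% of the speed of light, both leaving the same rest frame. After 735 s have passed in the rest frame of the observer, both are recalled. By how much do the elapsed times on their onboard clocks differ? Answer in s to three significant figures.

|τ_A − τ_B| = 469 s

A: γ = 6.56; τ_A = 735/6.560 = 112.0 s.
B: β = 0.613; γ = 1/√(1 − 0.613²) = 1/√0.6242 = 1.266; τ_B = 735/1.266 = 580.7 s.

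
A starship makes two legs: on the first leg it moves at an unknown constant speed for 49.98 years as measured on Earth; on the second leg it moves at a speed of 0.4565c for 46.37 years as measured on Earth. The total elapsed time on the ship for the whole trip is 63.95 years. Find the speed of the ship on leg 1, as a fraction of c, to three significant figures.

Leg 1: speed unknown; τ_1 = 49.98/γ_1.
Leg 2: γ = 1/√(1 − 0.4565²) = 1/√0.7916 = 1.124; τ_2 = 46.37/1.124 = 41.26 years.
Total proper time: τ_1 + 41.26 = 63.95, so τ_1 = 63.95 − 41.26 = 22.69 years.
γ_1 = 49.98/22.69 = 2.202; β = √(1 − 1/γ²) = √0.7938.

β = 0.891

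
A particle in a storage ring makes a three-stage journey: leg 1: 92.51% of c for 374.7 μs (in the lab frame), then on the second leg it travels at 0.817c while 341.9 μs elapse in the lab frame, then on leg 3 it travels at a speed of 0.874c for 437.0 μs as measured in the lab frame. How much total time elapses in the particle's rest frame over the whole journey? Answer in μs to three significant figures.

Leg 1: β = 0.9251; γ = 1/√(1 − 0.9251²) = 1/√0.1442 = 2.633; τ_1 = 374.7/2.633 = 142.3 μs.
Leg 2: γ = 1/√(1 − 0.817²) = 1/√0.3325 = 1.734; τ_2 = 341.9/1.734 = 197.2 μs.
Leg 3: γ = 1/√(1 − 0.874²) = 1/√0.2361 = 2.058; τ_3 = 437.0/2.058 = 212.3 μs.
Total: 142.3 + 197.2 + 212.3 μs.

τ = 552 μs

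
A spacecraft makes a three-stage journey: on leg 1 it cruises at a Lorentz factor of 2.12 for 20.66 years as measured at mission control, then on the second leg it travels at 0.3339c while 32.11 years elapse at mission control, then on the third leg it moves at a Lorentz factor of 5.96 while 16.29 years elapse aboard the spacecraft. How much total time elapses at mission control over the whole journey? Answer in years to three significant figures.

Δt = 150 years

Leg 1: 20.66 years is already measured at mission control.
Leg 2: 32.11 years is already measured at mission control.
Leg 3: γ = 5.96; Δt_3 = 5.960 × 16.29 = 97.09 years.
Total: 20.66 + 32.11 + 97.09 years.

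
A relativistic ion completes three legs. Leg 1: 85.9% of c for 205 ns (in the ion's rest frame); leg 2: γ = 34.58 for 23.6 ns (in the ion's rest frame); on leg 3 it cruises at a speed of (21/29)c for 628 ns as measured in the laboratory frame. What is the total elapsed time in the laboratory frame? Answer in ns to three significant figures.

Leg 1: β = 0.859; γ = 1/√(1 − 0.859²) = 1/√0.2621 = 1.953; Δt_1 = 1.953 × 205 = 400.4 ns.
Leg 2: γ = 34.58; Δt_2 = 34.58 × 23.6 = 816.1 ns.
Leg 3: 628 ns is already measured in the laboratory frame.
Total: 400.4 + 816.1 + 628.0 ns.

Δt = 1840 ns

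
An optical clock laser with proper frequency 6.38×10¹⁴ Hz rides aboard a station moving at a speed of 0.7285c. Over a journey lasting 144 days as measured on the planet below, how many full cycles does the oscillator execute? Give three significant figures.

N = 5.44×10²¹

γ = 1/√(1 − 0.7285²) = 1/√0.4693 = 1.460
The oscillator's own cycle count is N = f × τ where τ is the proper time aboard the station. τ = Δt/γ = 144/1.460 = 98.65 days = 8.523×10⁶ s.
N = 6.38×10¹⁴ × 8.523×10⁶ = 5.438×10²¹.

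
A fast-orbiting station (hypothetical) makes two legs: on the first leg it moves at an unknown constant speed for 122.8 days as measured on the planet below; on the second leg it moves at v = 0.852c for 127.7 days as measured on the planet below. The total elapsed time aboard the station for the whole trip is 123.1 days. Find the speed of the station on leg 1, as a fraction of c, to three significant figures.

β = 0.889

Leg 1: speed unknown; τ_1 = 122.8/γ_1.
Leg 2: γ = 1/√(1 − 0.852²) = 1/√0.2741 = 1.910; τ_2 = 127.7/1.910 = 66.86 days.
Total proper time: τ_1 + 66.86 = 123.1, so τ_1 = 123.1 − 66.86 = 56.24 days.
γ_1 = 122.8/56.24 = 2.183; β = √(1 − 1/γ²) = √0.7902.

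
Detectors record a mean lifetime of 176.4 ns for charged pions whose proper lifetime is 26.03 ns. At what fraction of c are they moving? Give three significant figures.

γ = Δt/τ₀ = 176.4/26.03 = 6.777
β = √(1 − 1/γ²) = √(1 − 0.02177) = √0.9782

β = 0.989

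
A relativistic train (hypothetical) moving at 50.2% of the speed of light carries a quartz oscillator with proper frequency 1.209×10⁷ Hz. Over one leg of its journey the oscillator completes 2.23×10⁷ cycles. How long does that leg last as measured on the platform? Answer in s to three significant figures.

β = 0.502; γ = 1/√(1 − 0.502²) = 1/√0.7480 = 1.156
Proper time for N cycles: τ = N/f = 2.23×10⁷/(1.209×10⁷) = 1.844×10⁰ s = 1.844 s.
Lab-frame duration Δt = γτ = 1.156 × 1.844 = 2.133 s.

Δt = 2.13 s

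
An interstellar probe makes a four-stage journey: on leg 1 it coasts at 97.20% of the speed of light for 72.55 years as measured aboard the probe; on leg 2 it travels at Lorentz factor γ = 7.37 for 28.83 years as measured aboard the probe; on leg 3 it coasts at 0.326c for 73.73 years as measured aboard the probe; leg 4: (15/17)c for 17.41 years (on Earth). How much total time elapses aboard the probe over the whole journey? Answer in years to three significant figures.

Leg 1: 72.55 years is already measured aboard the probe.
Leg 2: 28.83 years is already measured aboard the probe.
Leg 3: 73.73 years is already measured aboard the probe.
Leg 4: γ = 1/√(1 − (15/17)²) = 17/8 = 2.125; τ_4 = 17.41/2.125 = 8.193 years.
Total: 72.55 + 28.83 + 73.73 + 8.193 years.

τ = 183 years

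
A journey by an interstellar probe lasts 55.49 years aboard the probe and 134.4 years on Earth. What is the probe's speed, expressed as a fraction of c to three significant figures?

v = 0.911c

The proper time is measured aboard the probe (both events occur at the probe's location); Δt is measured on Earth. γ = Δt/τ = 134.4/55.49 = 2.422.
β = √(1 − 1/γ²) = √(1 − 0.1705) = √0.8295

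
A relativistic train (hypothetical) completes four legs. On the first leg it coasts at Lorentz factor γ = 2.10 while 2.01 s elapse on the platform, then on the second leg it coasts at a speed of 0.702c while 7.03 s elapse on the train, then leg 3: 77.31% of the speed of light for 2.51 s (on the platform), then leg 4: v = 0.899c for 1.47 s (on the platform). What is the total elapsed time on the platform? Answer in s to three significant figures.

Leg 1: 2.01 s is already measured on the platform.
Leg 2: γ = 1/√(1 − 0.702²) = 1/√0.5072 = 1.404; Δt_2 = 1.404 × 7.03 = 9.871 s.
Leg 3: 2.51 s is already measured on the platform.
Leg 4: 1.47 s is already measured on the platform.
Total: 2.010 + 9.871 + 2.510 + 1.470 s.

Δt = 15.9 s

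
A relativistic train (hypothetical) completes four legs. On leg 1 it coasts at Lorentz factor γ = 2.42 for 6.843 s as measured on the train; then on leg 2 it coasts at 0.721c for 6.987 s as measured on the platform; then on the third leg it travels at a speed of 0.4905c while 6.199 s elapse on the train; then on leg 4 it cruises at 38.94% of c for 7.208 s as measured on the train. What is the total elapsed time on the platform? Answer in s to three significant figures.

Leg 1: γ = 2.42; Δt_1 = 2.420 × 6.843 = 16.56 s.
Leg 2: 6.987 s is already measured on the platform.
Leg 3: γ = 1/√(1 − 0.4905²) = 1/√0.7594 = 1.148; Δt_3 = 1.148 × 6.199 = 7.114 s.
Leg 4: β = 0.3894; γ = 1/√(1 − 0.3894²) = 1/√0.8484 = 1.086; Δt_4 = 1.086 × 7.208 = 7.826 s.
Total: 16.56 + 6.987 + 7.114 + 7.826 s.

Δt = 38.5 s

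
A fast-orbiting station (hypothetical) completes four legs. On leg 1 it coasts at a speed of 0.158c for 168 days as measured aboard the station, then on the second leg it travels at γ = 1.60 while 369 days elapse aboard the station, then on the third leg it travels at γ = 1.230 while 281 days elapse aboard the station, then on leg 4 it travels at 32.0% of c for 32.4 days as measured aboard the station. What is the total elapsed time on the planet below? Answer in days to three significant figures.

Δt = 1140 days

Leg 1: γ = 1/√(1 − 0.158²) = 1/√0.9750 = 1.013; Δt_1 = 1.013 × 168 = 170.1 days.
Leg 2: γ = 1.60; Δt_2 = 1.600 × 369 = 590.4 days.
Leg 3: γ = 1.230; Δt_3 = 1.230 × 281 = 345.6 days.
Leg 4: β = 0.320; γ = 1/√(1 − 0.320²) = 1/√0.8976 = 1.056; Δt_4 = 1.056 × 32.4 = 34.20 days.
Total: 170.1 + 590.4 + 345.6 + 34.20 days.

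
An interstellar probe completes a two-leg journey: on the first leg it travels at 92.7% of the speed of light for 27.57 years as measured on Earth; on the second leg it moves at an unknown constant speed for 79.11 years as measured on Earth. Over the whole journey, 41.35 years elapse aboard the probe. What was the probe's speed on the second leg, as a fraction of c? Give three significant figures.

β = 0.920

Leg 1: β = 0.927; γ = 1/√(1 − 0.927²) = 1/√0.1407 = 2.666; τ_1 = 27.57/2.666 = 10.34 years.
Leg 2: speed unknown; τ_2 = 79.11/γ_2.
Total proper time: 10.34 + τ_2 = 41.35, so τ_2 = 41.35 − 10.34 = 31.01 years.
γ_2 = 79.11/31.01 = 2.551; β = √(1 − 1/γ²) = √0.8464.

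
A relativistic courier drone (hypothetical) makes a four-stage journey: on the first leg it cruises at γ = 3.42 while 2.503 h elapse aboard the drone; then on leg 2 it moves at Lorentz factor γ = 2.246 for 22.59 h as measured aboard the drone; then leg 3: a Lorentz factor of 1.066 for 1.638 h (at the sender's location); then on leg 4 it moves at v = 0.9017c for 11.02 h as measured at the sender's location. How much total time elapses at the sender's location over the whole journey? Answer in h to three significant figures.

Δt = 72.0 h

Leg 1: γ = 3.42; Δt_1 = 3.420 × 2.503 = 8.560 h.
Leg 2: γ = 2.246; Δt_2 = 2.246 × 22.59 = 50.74 h.
Leg 3: 1.638 h is already measured at the sender's location.
Leg 4: 11.02 h is already measured at the sender's location.
Total: 8.560 + 50.74 + 1.638 + 11.02 h.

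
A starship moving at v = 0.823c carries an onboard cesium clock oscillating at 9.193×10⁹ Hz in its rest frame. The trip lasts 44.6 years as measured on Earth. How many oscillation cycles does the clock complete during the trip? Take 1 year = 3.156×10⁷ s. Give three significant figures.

N = 7.35×10¹⁸

γ = 1/√(1 − 0.823²) = 1/√0.3227 = 1.760
The oscillator's own cycle count is N = f × τ where τ is the proper time on the ship. τ = Δt/γ = 44.6/1.760 = 25.33 years = 7.996×10⁸ s.
N = 9.193×10⁹ × 7.996×10⁸ = 7.350×10¹⁸.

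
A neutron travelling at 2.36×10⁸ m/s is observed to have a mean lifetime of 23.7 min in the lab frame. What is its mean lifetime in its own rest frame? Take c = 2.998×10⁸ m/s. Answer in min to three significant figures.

β = 2.36×10⁸/2.998×10⁸ = 0.7872; γ = 1/√(1 − 0.7872²) = 1.622
The lab-frame lifetime is the dilated interval; the proper lifetime is τ₀ = Δt/γ = 23.7/1.622 min.

τ₀ = 14.6 min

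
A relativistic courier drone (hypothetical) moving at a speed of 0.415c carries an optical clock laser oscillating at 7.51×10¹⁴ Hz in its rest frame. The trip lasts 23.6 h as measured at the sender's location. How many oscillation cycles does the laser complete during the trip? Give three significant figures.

γ = 1/√(1 − 0.415²) = 1/√0.8278 = 1.099
The oscillator's own cycle count is N = f × τ where τ is the proper time aboard the drone. τ = Δt/γ = 23.6/1.099 = 21.47 h = 7.730×10⁴ s.
N = 7.51×10¹⁴ × 7.730×10⁴ = 5.805×10¹⁹.

N = 5.81×10¹⁹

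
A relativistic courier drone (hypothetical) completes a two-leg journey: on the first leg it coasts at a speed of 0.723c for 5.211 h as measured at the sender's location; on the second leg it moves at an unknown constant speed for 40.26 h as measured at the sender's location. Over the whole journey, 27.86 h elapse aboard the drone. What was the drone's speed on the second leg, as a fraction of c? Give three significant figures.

β = 0.798

Leg 1: γ = 1/√(1 − 0.723²) = 1/√0.4773 = 1.447; τ_1 = 5.211/1.447 = 3.600 h.
Leg 2: speed unknown; τ_2 = 40.26/γ_2.
Total proper time: 3.600 + τ_2 = 27.86, so τ_2 = 27.86 − 3.600 = 24.26 h.
γ_2 = 40.26/24.26 = 1.660; β = √(1 − 1/γ²) = √0.6369.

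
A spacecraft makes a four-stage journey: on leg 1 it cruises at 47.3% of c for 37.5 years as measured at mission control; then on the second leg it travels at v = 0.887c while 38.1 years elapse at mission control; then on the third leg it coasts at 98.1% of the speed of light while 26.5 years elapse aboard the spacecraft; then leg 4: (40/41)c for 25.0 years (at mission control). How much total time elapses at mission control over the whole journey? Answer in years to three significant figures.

Δt = 237 years

Leg 1: 37.5 years is already measured at mission control.
Leg 2: 38.1 years is already measured at mission control.
Leg 3: β = 0.981; γ = 1/√(1 − 0.981²) = 1/√0.03764 = 5.154; Δt_3 = 5.154 × 26.5 = 136.6 years.
Leg 4: 25.0 years is already measured at mission control.
Total: 37.50 + 38.10 + 136.6 + 25.00 years.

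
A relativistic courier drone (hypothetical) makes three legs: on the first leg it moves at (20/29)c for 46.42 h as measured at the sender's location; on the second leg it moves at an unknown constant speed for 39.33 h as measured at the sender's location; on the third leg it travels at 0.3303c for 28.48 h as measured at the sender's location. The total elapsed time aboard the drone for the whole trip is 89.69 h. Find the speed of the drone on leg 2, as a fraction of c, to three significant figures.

Leg 1: γ = 1/√(1 − (20/29)²) = 29/21 ≈ 1.381; τ_1 = 46.42/1.381 = 33.61 h.
Leg 2: speed unknown; τ_2 = 39.33/γ_2.
Leg 3: γ = 1/√(1 − 0.3303²) = 1/√0.8909 = 1.059; τ_3 = 28.48/1.059 = 26.88 h.
Total proper time: 33.61 + τ_2 + 26.88 = 89.69, so τ_2 = 89.69 − 60.50 = 29.19 h.
γ_2 = 39.33/29.19 = 1.347; β = √(1 − 1/γ²) = √0.4490.

β = 0.670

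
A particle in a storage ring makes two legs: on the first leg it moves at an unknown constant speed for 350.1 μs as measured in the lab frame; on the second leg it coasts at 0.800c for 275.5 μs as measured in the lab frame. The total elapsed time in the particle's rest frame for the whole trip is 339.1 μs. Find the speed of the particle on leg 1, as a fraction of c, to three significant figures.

Leg 1: speed unknown; τ_1 = 350.1/γ_1.
Leg 2: γ = 1/√(1 − 0.800²) = 5/3 ≈ 1.667; τ_2 = 275.5/1.667 = 165.3 μs.
Total proper time: τ_1 + 165.3 = 339.1, so τ_1 = 339.1 − 165.3 = 173.8 μs.
γ_1 = 350.1/173.8 = 2.014; β = √(1 − 1/γ²) = √0.7536.

β = 0.868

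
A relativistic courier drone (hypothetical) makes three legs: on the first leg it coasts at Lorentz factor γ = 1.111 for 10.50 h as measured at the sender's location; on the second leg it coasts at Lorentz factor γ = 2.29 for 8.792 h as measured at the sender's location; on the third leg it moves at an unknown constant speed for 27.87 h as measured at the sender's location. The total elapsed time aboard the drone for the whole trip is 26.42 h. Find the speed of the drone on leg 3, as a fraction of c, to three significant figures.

Leg 1: γ = 1.111; τ_1 = 10.50/1.111 = 9.451 h.
Leg 2: γ = 2.29; τ_2 = 8.792/2.290 = 3.839 h.
Leg 3: speed unknown; τ_3 = 27.87/γ_3.
Total proper time: 9.451 + 3.839 + τ_3 = 26.42, so τ_3 = 26.42 − 13.29 = 13.13 h.
γ_3 = 27.87/13.13 = 2.123; β = √(1 − 1/γ²) = √0.7781.

β = 0.882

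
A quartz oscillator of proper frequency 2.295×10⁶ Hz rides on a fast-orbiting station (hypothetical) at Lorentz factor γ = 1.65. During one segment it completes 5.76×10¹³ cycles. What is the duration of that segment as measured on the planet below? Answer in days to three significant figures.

Δt = 479 days

γ = 1.65
Proper time for N cycles: τ = N/f = 5.76×10¹³/(2.295×10⁶) = 2.510×10⁷ s = 290.5 days.
Lab-frame duration Δt = γτ = 1.650 × 290.5 = 479.3 days.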